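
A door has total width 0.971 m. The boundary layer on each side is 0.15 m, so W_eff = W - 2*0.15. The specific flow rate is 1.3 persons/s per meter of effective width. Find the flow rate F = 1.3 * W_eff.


W_eff = 0.971 - 0.30 = 0.671 m
F = 1.3 * 0.671 = 0.87230 persons/s

0.87230 persons/s


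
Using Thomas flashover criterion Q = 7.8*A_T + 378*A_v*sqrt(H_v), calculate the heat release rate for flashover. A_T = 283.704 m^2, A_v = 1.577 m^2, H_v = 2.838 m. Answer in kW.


7.8*A_T = 2212.9
sqrt(H_v) = 1.6846
378*A_v*sqrt(H_v) = 1004.2
Q = 2212.9 + 1004.2 = 3217.1 kW

3217.1 kW


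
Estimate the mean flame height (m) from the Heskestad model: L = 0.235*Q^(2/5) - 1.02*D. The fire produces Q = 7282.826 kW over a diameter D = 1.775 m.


Q^(2/5) = 35.069
0.235 * Q^(2/5) = 8.2412
1.02 * D = 1.8105
L = 6.4307 m

6.4307 m


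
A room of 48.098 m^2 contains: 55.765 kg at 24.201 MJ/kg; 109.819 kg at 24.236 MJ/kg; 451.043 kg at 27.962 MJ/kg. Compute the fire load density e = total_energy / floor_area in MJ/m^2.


Total energy = 55.765*24.201 + 109.819*24.236 + 451.043*27.962
= 1349.569 + 2661.573 + 12612.06
= 16623.21 MJ
e = 16623.21 / 48.098 = 345.61 MJ/m^2

345.61 MJ/m^2


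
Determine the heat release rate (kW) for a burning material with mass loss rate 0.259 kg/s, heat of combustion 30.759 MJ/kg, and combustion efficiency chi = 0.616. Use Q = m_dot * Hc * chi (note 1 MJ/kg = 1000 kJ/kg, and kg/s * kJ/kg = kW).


Hc = 30.759 MJ/kg = 30.759 * 1000 kJ/kg = 30759 kJ/kg
Q = 0.259 kg/s * 30759 kJ/kg * 0.616 = 4907.4 kW

4907.4 kW


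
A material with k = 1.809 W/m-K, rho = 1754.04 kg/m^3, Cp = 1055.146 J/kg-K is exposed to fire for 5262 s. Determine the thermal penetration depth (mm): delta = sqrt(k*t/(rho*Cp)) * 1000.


alpha = 1.809 / (1754.04 * 1055.146) = 9.7743e-07 m^2/s
alpha * t = 0.0051432
delta = sqrt(0.0051432) * 1000 = 71.716 mm

71.716 mm


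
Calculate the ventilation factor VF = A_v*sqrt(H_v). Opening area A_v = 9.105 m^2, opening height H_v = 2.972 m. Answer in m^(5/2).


sqrt(H_v) = 1.7239
VF = 9.105 * 1.7239 = 15.697 m^(5/2)

15.697 m^(5/2)


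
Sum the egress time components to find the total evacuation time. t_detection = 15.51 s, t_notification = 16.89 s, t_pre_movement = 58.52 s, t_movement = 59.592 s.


Total = 15.51 + 16.89 + 58.52 + 59.592 = 150.512 s

150.512 s


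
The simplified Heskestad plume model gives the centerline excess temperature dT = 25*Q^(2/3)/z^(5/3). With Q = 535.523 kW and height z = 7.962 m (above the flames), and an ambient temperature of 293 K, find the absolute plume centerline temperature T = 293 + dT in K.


Q^(2/3) = 65.946
z^(5/3) = 31.747
dT = 25 * 65.946 / 31.747 = 51.930 K
T = 293 + 51.930 = 344.93 K

344.93 K


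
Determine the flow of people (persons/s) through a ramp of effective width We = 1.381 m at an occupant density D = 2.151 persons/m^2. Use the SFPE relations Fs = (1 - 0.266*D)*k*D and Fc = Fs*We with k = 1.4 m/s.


1 - 0.266*D = 1 - 0.266*2.151 = 0.42783
Fs = 0.42783 * 1.4 * 2.151 = 1.2884 persons/(s*m)
Fc = 1.2884 * 1.381 = 1.7793 persons/s

1.7793 persons/s


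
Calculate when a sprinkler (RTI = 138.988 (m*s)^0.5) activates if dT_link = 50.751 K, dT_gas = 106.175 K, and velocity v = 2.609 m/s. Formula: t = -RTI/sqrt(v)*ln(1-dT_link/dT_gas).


dT_link/dT_gas = 0.47799
ln(1 - 0.47799) = -0.65008
t = -138.988 / sqrt(2.609) * -0.65008 = 55.938 s

55.938 s


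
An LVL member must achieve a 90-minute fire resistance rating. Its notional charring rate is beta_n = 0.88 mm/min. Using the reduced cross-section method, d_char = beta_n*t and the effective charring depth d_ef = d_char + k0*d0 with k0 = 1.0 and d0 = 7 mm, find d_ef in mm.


d_char = 0.88 * 90 = 79.2 mm
d_ef = 79.2 + 1.0*7 = 86.2 mm

86.2 mm


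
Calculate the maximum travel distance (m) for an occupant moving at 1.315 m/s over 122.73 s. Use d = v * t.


d = 1.315 * 122.73 = 161.39 m

161.39 m


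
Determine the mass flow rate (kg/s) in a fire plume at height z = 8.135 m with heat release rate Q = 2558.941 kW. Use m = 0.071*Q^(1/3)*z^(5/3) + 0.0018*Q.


Q^(1/3) = 13.678
z^(5/3) = 32.905
First term = 0.071 * 13.678 * 32.905 = 31.955
Second term = 0.0018 * 2558.941 = 4.6061
m = 36.561 kg/s

36.561 kg/s


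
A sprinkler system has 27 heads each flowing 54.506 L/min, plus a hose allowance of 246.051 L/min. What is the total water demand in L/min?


Sprinkler demand = 27 * 54.506 = 1471.662 L/min
Total = 1471.662 + 246.051 = 1717.713 L/min

1717.713 L/min


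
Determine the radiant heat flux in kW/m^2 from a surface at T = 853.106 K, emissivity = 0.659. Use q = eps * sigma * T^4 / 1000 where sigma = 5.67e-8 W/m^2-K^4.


T^4 = 5.2968e+11
q = 0.659 * 5.67e-8 * 5.2968e+11 / 1000 = 19.792 kW/m^2

19.792 kW/m^2


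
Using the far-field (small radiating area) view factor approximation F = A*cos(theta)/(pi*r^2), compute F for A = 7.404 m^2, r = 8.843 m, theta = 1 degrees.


cos(1 deg) = 0.99985
pi*r^2 = 245.67
F = 7.404 * 0.99985 / 245.67 = 0.030134

0.030134


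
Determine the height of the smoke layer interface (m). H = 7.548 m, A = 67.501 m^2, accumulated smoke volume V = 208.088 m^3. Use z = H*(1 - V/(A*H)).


V/(A*H) = 0.40842
1 - 0.40842 = 0.59158
z = 7.548 * 0.59158 = 4.4653 m

4.4653 m


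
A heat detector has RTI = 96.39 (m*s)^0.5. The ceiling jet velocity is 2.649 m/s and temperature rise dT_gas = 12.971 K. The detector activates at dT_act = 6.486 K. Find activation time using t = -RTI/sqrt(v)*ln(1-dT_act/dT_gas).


dT_act/dT_gas = 0.50004
ln(1 - 0.50004) = -0.69322
t = -96.39 / sqrt(2.649) * -0.69322 = 41.055 s

41.055 s


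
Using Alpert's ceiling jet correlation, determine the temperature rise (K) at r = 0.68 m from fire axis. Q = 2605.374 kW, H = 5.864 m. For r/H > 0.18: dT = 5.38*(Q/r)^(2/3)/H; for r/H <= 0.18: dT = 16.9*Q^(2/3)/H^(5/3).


r/H = 0.68 / 5.864 = 0.11596
r/H <= 0.18, so dT = 16.9*Q^(2/3)/H^(5/3)
Q^(2/3) = 189.34
H^(5/3) = 19.069
dT = 16.9 * 189.34 / 19.069 = 167.81 K

167.81 K


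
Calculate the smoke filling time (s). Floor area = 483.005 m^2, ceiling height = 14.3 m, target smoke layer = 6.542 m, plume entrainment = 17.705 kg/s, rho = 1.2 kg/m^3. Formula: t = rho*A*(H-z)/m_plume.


H - z = 7.758 m
t = 1.2 * 483.005 * 7.758 / 17.705 = 253.97 s

253.97 s


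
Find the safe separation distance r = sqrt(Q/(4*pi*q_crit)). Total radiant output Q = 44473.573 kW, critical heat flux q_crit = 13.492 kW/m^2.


4*pi*q_crit = 169.55
Q/(4*pi*q_crit) = 262.31
r = sqrt(262.31) = 16.196 m

16.196 m


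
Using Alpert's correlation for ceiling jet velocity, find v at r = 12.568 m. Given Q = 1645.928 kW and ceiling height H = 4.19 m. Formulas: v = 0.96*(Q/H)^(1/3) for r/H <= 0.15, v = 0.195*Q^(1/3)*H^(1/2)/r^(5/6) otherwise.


r/H = 12.568 / 4.19 = 2.9995
r/H > 0.15, so v = 0.195*Q^(1/3)*H^(1/2)/r^(5/6)
Q^(1/3) = 11.807
H^(1/2) = 2.0469
r^(5/6) = 8.2424
v = 0.195 * 11.807 * 2.0469 / 8.2424 = 0.57177 m/s

0.57177 m/s


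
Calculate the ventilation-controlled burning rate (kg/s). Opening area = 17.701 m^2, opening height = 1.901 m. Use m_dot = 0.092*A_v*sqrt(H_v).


sqrt(H_v) = 1.3788
m_dot = 0.092 * 17.701 * 1.3788 = 2.2453 kg/s

2.2453 kg/s


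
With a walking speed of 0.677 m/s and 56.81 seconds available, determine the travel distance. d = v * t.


d = 0.677 * 56.81 = 38.460 m

38.460 m


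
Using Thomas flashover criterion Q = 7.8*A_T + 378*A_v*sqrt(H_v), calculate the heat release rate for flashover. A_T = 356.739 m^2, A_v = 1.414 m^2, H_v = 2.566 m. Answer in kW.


7.8*A_T = 2782.6
sqrt(H_v) = 1.6019
378*A_v*sqrt(H_v) = 856.19
Q = 2782.6 + 856.19 = 3638.8 kW

3638.8 kW


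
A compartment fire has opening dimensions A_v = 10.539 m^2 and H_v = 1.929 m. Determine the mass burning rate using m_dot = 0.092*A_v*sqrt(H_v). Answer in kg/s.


sqrt(H_v) = 1.3889
m_dot = 0.092 * 10.539 * 1.3889 = 1.3466 kg/s

1.3466 kg/s


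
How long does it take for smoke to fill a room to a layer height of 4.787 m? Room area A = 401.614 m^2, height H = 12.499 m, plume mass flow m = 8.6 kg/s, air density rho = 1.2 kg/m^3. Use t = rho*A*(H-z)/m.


H - z = 7.712 m
t = 1.2 * 401.614 * 7.712 / 8.6 = 432.17 s

432.17 s


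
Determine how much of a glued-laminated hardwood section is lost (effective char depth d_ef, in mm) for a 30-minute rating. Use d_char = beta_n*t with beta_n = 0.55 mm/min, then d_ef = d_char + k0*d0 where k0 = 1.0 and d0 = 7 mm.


d_char = 0.55 * 30 = 16.5 mm
d_ef = 16.5 + 1.0*7 = 23.5 mm

23.5 mm


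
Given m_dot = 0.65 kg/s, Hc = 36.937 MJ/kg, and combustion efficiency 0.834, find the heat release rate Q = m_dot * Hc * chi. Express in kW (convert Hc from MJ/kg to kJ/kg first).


Hc = 36.937 MJ/kg = 36.937 * 1000 kJ/kg = 36937 kJ/kg
Q = 0.65 kg/s * 36937 kJ/kg * 0.834 = 20024 kW

20024 kW


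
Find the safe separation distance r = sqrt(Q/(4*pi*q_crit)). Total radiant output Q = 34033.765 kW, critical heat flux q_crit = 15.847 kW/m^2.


4*pi*q_crit = 199.14
Q/(4*pi*q_crit) = 170.90
r = sqrt(170.90) = 13.073 m

13.073 m


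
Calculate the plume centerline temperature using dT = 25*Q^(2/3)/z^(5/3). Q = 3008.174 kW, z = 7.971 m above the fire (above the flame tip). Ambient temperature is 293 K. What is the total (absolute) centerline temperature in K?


Q^(2/3) = 208.39
z^(5/3) = 31.807
dT = 25 * 208.39 / 31.807 = 163.79 K
T = 293 + 163.79 = 456.79 K

456.79 K


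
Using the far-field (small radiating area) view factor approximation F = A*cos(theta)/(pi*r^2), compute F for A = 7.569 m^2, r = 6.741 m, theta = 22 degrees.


cos(22 deg) = 0.92718
pi*r^2 = 142.76
F = 7.569 * 0.92718 / 142.76 = 0.049159

0.049159


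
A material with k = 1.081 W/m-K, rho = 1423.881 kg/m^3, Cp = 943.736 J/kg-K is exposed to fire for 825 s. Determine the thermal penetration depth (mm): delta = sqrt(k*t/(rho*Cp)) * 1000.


alpha = 1.081 / (1423.881 * 943.736) = 8.0445e-07 m^2/s
alpha * t = 0.00066367
delta = sqrt(0.00066367) * 1000 = 25.762 mm

25.762 mm


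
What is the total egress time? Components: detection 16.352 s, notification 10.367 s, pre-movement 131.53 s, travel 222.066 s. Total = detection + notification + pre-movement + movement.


Total = 16.352 + 10.367 + 131.53 + 222.066 = 380.315 s

380.315 s


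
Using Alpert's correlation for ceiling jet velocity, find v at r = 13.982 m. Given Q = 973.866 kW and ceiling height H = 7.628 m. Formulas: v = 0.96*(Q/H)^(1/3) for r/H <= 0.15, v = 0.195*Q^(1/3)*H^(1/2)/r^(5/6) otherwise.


r/H = 13.982 / 7.628 = 1.8330
r/H > 0.15, so v = 0.195*Q^(1/3)*H^(1/2)/r^(5/6)
Q^(1/3) = 9.9121
H^(1/2) = 2.7619
r^(5/6) = 9.0083
v = 0.195 * 9.9121 * 2.7619 / 9.0083 = 0.59260 m/s

0.59260 m/s


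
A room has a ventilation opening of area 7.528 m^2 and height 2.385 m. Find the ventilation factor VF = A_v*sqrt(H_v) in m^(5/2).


sqrt(H_v) = 1.5443
VF = 7.528 * 1.5443 = 11.626 m^(5/2)

11.626 m^(5/2)


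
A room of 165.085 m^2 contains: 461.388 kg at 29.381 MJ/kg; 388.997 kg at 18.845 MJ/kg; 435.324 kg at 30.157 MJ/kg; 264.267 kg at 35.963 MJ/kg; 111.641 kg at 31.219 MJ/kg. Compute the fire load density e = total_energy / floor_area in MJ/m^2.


Total energy = 461.388*29.381 + 388.997*18.845 + 435.324*30.157 + 264.267*35.963 + 111.641*31.219
= 13556.04 + 7330.648 + 13128.07 + 9503.834 + 3485.320
= 47003.91 MJ
e = 47003.91 / 165.085 = 284.73 MJ/m^2

284.73 MJ/m^2


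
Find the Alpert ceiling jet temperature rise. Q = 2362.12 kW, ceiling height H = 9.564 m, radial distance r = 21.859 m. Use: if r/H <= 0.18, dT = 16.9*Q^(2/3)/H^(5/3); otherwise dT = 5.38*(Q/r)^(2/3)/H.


r/H = 21.859 / 9.564 = 2.2855
r/H > 0.18, so dT = 5.38*(Q/r)^(2/3)/H
Q/r = 108.06
(Q/r)^(2/3) = 22.687
dT = 5.38 * 22.687 / 9.564 = 12.762 K

12.762 K


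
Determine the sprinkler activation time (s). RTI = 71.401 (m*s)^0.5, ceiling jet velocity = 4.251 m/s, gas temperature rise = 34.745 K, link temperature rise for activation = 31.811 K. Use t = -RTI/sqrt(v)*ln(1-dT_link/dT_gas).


dT_link/dT_gas = 0.91556
ln(1 - 0.91556) = -2.4717
t = -71.401 / sqrt(4.251) * -2.4717 = 85.595 s

85.595 s


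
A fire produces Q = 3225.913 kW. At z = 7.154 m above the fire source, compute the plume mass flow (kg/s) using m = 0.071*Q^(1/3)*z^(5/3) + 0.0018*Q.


Q^(1/3) = 14.776
z^(5/3) = 26.561
First term = 0.071 * 14.776 * 26.561 = 27.865
Second term = 0.0018 * 3225.913 = 5.8066
m = 33.672 kg/s

33.672 kg/s


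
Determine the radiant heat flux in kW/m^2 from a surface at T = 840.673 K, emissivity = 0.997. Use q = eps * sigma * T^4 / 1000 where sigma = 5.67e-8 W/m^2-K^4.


T^4 = 4.9947e+11
q = 0.997 * 5.67e-8 * 4.9947e+11 / 1000 = 28.235 kW/m^2

28.235 kW/m^2


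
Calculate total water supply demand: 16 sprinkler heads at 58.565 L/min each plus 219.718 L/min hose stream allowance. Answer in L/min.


Sprinkler demand = 16 * 58.565 = 937.04 L/min
Total = 937.04 + 219.718 = 1156.758 L/min

1156.758 L/min


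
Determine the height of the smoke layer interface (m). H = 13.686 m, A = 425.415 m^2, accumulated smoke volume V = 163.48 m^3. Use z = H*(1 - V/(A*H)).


V/(A*H) = 0.028079
1 - 0.028079 = 0.97192
z = 13.686 * 0.97192 = 13.302 m

13.302 m


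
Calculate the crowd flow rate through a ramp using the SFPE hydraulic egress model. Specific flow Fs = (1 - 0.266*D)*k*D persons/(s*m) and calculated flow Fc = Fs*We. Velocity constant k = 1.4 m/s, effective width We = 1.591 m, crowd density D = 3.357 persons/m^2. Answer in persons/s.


1 - 0.266*D = 1 - 0.266*3.357 = 0.10704
Fs = 0.10704 * 1.4 * 3.357 = 0.50306 persons/(s*m)
Fc = 0.50306 * 1.591 = 0.80036 persons/s

0.80036 persons/s


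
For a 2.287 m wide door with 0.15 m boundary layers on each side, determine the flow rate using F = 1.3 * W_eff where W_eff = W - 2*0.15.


W_eff = 2.287 - 0.30 = 1.987 m
F = 1.3 * 1.987 = 2.5831 persons/s

2.5831 persons/s


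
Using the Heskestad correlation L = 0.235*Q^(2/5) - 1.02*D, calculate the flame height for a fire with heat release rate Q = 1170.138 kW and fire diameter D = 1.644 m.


Q^(2/5) = 16.877
0.235 * Q^(2/5) = 3.9661
1.02 * D = 1.6769
L = 2.2892 m

2.2892 m


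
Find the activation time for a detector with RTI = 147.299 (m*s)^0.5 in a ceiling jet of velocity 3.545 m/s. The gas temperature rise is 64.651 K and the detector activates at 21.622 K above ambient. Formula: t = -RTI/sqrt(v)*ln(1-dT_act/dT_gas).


dT_act/dT_gas = 0.33444
ln(1 - 0.33444) = -0.40713
t = -147.299 / sqrt(3.545) * -0.40713 = 31.851 s

31.851 s


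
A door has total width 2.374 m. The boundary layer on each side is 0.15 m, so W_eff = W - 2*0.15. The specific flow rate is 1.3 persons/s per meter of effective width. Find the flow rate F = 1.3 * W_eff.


W_eff = 2.374 - 0.30 = 2.074 m
F = 1.3 * 2.074 = 2.6962 persons/s

2.6962 persons/s


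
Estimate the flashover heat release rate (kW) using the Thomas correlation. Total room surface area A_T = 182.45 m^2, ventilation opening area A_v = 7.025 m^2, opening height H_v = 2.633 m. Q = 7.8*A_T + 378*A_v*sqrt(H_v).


7.8*A_T = 1423.11
sqrt(H_v) = 1.6227
378*A_v*sqrt(H_v) = 4308.9
Q = 1423.11 + 4308.9 = 5732.0 kW

5732.0 kW


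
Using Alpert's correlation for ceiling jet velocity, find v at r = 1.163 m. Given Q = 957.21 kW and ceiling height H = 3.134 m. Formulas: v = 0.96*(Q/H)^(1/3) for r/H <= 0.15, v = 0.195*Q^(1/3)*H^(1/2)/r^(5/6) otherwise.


r/H = 1.163 / 3.134 = 0.37109
r/H > 0.15, so v = 0.195*Q^(1/3)*H^(1/2)/r^(5/6)
Q^(1/3) = 9.8553
H^(1/2) = 1.7703
r^(5/6) = 1.1341
v = 0.195 * 9.8553 * 1.7703 / 1.1341 = 2.9999 m/s

2.9999 m/s


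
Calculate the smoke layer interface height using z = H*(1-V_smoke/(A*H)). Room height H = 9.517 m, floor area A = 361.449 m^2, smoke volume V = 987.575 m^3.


V/(A*H) = 0.28709
1 - 0.28709 = 0.71291
z = 9.517 * 0.71291 = 6.7847 m

6.7847 m


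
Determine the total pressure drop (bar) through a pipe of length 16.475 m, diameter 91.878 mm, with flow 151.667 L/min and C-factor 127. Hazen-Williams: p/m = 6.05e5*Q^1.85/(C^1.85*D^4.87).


Q^1.85 = 10831
C^1.85 = 7799.0
D^4.87 = 3.6378e+09
p/m = 0.00023095 bar/m
p_total = 0.00023095 * 16.475 = 0.0038050 bar

0.0038050 bar


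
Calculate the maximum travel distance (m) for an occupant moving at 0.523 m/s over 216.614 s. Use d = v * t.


d = 0.523 * 216.614 = 113.29 m

113.29 m


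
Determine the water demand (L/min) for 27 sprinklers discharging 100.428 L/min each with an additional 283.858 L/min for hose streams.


Sprinkler demand = 27 * 100.428 = 2711.556 L/min
Total = 2711.556 + 283.858 = 2995.414 L/min

2995.414 L/min


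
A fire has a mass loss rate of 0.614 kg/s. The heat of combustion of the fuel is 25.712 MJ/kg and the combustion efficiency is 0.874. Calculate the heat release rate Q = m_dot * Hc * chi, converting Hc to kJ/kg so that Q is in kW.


Hc = 25.712 MJ/kg = 25.712 * 1000 kJ/kg = 25712 kJ/kg
Q = 0.614 kg/s * 25712 kJ/kg * 0.874 = 13798 kW

13798 kW


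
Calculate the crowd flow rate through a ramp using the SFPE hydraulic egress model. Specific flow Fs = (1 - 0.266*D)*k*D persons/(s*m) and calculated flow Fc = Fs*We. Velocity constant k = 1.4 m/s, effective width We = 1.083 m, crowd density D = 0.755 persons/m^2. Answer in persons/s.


1 - 0.266*D = 1 - 0.266*0.755 = 0.79917
Fs = 0.79917 * 1.4 * 0.755 = 0.84472 persons/(s*m)
Fc = 0.84472 * 1.083 = 0.91483 persons/s

0.91483 persons/s


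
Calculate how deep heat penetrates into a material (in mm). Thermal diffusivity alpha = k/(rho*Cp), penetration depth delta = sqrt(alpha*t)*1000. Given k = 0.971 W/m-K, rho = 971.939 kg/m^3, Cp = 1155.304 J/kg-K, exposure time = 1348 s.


alpha = 0.971 / (971.939 * 1155.304) = 8.6474e-07 m^2/s
alpha * t = 0.0011657
delta = sqrt(0.0011657) * 1000 = 34.142 mm

34.142 mm


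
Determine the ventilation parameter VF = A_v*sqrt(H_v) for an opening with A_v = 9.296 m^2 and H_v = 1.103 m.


sqrt(H_v) = 1.0502
VF = 9.296 * 1.0502 = 9.7630 m^(5/2)

9.7630 m^(5/2)


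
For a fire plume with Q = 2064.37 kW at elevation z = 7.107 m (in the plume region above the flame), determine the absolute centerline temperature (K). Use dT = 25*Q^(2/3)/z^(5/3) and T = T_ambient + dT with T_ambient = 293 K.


Q^(2/3) = 162.13
z^(5/3) = 26.271
dT = 25 * 162.13 / 26.271 = 154.28 K
T = 293 + 154.28 = 447.28 K

447.28 K


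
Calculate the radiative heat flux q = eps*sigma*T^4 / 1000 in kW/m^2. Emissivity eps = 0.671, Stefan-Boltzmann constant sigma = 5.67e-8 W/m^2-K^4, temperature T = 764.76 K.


T^4 = 3.4206e+11
q = 0.671 * 5.67e-8 * 3.4206e+11 / 1000 = 13.014 kW/m^2

13.014 kW/m^2


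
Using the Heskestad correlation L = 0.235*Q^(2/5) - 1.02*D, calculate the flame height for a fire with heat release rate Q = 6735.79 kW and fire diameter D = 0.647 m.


Q^(2/5) = 33.990
0.235 * Q^(2/5) = 7.9877
1.02 * D = 0.65994
L = 7.3278 m

7.3278 m


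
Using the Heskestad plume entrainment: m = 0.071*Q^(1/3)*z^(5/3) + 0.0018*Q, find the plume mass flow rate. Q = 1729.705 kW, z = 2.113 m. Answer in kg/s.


Q^(1/3) = 12.004
z^(5/3) = 3.4794
First term = 0.071 * 12.004 * 3.4794 = 2.9654
Second term = 0.0018 * 1729.705 = 3.1135
m = 6.0789 kg/s

6.0789 kg/s


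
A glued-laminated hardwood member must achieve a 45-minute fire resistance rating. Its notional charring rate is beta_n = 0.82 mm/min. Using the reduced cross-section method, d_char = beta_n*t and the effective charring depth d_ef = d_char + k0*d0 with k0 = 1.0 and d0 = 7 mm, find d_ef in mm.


d_char = 0.82 * 45 = 36.9 mm
d_ef = 36.9 + 1.0*7 = 43.9 mm

43.9 mm


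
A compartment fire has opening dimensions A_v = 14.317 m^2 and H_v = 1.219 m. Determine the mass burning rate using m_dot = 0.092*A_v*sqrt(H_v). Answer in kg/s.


sqrt(H_v) = 1.1041
m_dot = 0.092 * 14.317 * 1.1041 = 1.4543 kg/s

1.4543 kg/s


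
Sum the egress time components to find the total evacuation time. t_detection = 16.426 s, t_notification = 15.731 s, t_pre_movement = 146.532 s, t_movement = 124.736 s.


Total = 16.426 + 15.731 + 146.532 + 124.736 = 303.425 s

303.425 s


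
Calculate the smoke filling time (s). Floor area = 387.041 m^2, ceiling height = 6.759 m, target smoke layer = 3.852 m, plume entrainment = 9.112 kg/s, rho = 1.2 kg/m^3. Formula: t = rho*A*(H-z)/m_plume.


H - z = 2.907 m
t = 1.2 * 387.041 * 2.907 / 9.112 = 148.17 s

148.17 s


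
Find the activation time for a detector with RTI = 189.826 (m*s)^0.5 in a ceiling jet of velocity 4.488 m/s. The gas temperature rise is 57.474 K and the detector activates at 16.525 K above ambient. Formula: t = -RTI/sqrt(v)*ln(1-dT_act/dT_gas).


dT_act/dT_gas = 0.28752
ln(1 - 0.28752) = -0.33901
t = -189.826 / sqrt(4.488) * -0.33901 = 30.376 s

30.376 s


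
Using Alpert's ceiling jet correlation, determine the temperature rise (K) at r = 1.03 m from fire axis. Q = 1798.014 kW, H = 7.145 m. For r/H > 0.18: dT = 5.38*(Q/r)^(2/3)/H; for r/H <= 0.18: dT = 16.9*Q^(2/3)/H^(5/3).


r/H = 1.03 / 7.145 = 0.14416
r/H <= 0.18, so dT = 16.9*Q^(2/3)/H^(5/3)
Q^(2/3) = 147.86
H^(5/3) = 26.506
dT = 16.9 * 147.86 / 26.506 = 94.278 K

94.278 K


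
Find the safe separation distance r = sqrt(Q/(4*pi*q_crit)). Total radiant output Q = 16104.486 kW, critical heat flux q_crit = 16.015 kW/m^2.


4*pi*q_crit = 201.25
Q/(4*pi*q_crit) = 80.022
r = sqrt(80.022) = 8.9455 m

8.9455 m


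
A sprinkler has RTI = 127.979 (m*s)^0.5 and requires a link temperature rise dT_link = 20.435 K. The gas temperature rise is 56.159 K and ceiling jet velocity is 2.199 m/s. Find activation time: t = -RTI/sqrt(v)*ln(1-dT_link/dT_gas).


dT_link/dT_gas = 0.36388
ln(1 - 0.36388) = -0.45236
t = -127.979 / sqrt(2.199) * -0.45236 = 39.040 s

39.040 s


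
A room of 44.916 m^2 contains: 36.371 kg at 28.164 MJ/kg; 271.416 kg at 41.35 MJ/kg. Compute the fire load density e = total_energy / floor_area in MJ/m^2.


Total energy = 36.371*28.164 + 271.416*41.35
= 1024.353 + 11223.05
= 12247.40 MJ
e = 12247.40 / 44.916 = 272.67 MJ/m^2

272.67 MJ/m^2


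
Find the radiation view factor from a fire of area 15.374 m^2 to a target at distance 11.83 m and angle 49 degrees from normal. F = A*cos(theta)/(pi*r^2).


cos(49 deg) = 0.65606
pi*r^2 = 439.66
F = 15.374 * 0.65606 / 439.66 = 0.022941

0.022941


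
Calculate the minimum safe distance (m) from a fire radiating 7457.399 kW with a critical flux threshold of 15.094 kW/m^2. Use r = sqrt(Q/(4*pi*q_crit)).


4*pi*q_crit = 189.68
Q/(4*pi*q_crit) = 39.316
r = sqrt(39.316) = 6.2703 m

6.2703 m


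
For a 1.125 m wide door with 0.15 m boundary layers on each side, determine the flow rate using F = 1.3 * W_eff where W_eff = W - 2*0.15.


W_eff = 1.125 - 0.30 = 0.825 m
F = 1.3 * 0.825 = 1.0725 persons/s

1.0725 persons/s


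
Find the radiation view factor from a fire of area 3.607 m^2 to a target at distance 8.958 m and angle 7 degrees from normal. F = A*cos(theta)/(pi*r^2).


cos(7 deg) = 0.99255
pi*r^2 = 252.10
F = 3.607 * 0.99255 / 252.10 = 0.014201

0.014201


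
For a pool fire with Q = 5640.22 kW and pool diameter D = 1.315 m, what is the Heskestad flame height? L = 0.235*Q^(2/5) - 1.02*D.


Q^(2/5) = 31.661
0.235 * Q^(2/5) = 7.4402
1.02 * D = 1.3413
L = 6.0989 m

6.0989 m


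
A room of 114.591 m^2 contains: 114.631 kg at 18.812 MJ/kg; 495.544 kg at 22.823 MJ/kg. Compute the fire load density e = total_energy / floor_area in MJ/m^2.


Total energy = 114.631*18.812 + 495.544*22.823
= 2156.438 + 11309.80
= 13466.24 MJ
e = 13466.24 / 114.591 = 117.52 MJ/m^2

117.52 MJ/m^2


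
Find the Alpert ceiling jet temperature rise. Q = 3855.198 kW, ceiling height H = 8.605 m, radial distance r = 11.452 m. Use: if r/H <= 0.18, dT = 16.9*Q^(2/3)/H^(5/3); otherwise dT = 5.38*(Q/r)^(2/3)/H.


r/H = 11.452 / 8.605 = 1.3309
r/H > 0.18, so dT = 5.38*(Q/r)^(2/3)/H
Q/r = 336.64
(Q/r)^(2/3) = 48.392
dT = 5.38 * 48.392 / 8.605 = 30.256 K

30.256 K


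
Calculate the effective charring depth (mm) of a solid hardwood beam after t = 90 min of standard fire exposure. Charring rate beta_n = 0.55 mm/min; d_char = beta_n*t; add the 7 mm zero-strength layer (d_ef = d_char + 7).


d_char = 0.55 * 90 = 49.5 mm
d_ef = 49.5 + 1.0*7 = 56.5 mm

56.5 mm


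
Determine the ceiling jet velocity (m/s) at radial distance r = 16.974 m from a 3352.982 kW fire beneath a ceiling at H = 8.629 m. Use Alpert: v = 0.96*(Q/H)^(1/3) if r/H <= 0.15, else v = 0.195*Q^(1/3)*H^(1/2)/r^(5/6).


r/H = 16.974 / 8.629 = 1.9671
r/H > 0.15, so v = 0.195*Q^(1/3)*H^(1/2)/r^(5/6)
Q^(1/3) = 14.967
H^(1/2) = 2.9375
r^(5/6) = 10.588
v = 0.195 * 14.967 * 2.9375 / 10.588 = 0.80973 m/s

0.80973 m/s


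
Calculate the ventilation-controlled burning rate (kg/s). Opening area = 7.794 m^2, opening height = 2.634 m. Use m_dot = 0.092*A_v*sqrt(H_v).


sqrt(H_v) = 1.6230
m_dot = 0.092 * 7.794 * 1.6230 = 1.1637 kg/s

1.1637 kg/s


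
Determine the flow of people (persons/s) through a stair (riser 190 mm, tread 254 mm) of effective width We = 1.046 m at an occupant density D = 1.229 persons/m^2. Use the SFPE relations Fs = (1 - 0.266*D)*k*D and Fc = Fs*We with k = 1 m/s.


1 - 0.266*D = 1 - 0.266*1.229 = 0.67309
Fs = 0.67309 * 1 * 1.229 = 0.82722 persons/(s*m)
Fc = 0.82722 * 1.046 = 0.86527 persons/s

0.86527 persons/s


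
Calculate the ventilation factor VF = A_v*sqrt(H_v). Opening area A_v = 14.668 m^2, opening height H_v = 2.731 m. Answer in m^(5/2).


sqrt(H_v) = 1.6526
VF = 14.668 * 1.6526 = 24.240 m^(5/2)

24.240 m^(5/2)


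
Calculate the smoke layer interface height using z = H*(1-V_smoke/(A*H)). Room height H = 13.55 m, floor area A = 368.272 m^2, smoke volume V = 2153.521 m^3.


V/(A*H) = 0.43156
1 - 0.43156 = 0.56844
z = 13.55 * 0.56844 = 7.7024 m

7.7024 m


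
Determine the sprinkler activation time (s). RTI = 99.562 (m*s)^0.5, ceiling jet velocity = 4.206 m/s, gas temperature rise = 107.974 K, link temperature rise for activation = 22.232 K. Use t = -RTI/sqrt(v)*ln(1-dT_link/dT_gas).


dT_link/dT_gas = 0.20590
ln(1 - 0.20590) = -0.23055
t = -99.562 / sqrt(4.206) * -0.23055 = 11.192 s

11.192 s


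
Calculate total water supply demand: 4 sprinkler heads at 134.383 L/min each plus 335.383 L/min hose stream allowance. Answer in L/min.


Sprinkler demand = 4 * 134.383 = 537.532 L/min
Total = 537.532 + 335.383 = 872.915 L/min

872.915 L/min


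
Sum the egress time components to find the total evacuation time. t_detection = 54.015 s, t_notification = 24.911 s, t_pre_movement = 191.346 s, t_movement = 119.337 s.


Total = 54.015 + 24.911 + 191.346 + 119.337 = 389.609 s

389.609 s


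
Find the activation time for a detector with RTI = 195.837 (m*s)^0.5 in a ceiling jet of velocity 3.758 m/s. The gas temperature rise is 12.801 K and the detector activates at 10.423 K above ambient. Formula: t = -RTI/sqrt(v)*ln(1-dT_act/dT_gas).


dT_act/dT_gas = 0.81423
ln(1 - 0.81423) = -1.6833
t = -195.837 / sqrt(3.758) * -1.6833 = 170.05 s

170.05 s


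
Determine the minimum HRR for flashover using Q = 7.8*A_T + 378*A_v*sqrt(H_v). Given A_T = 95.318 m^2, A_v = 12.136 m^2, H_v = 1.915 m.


7.8*A_T = 743.48
sqrt(H_v) = 1.3838
378*A_v*sqrt(H_v) = 6348.2
Q = 743.48 + 6348.2 = 7091.7 kW

7091.7 kW


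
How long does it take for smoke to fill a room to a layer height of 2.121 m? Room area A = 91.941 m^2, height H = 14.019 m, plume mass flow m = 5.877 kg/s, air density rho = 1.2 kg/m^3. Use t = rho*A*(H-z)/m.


H - z = 11.898 m
t = 1.2 * 91.941 * 11.898 / 5.877 = 223.36 s

223.36 s


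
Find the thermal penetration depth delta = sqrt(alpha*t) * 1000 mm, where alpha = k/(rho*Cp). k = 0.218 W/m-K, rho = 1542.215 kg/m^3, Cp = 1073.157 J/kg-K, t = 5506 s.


alpha = 0.218 / (1542.215 * 1073.157) = 1.3172e-07 m^2/s
alpha * t = 0.00072524
delta = sqrt(0.00072524) * 1000 = 26.930 mm

26.930 mm


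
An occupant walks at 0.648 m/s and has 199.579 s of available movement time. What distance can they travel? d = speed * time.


d = 0.648 * 199.579 = 129.33 m

129.33 m


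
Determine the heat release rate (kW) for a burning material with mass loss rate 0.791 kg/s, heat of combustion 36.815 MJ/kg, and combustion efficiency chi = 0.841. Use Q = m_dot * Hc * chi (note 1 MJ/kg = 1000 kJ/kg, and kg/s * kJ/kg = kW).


Hc = 36.815 MJ/kg = 36.815 * 1000 kJ/kg = 36815 kJ/kg
Q = 0.791 kg/s * 36815 kJ/kg * 0.841 = 24490 kW

24490 kW


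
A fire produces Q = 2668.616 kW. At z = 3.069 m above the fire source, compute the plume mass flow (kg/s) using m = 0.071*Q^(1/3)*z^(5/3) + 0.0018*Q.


Q^(1/3) = 13.871
z^(5/3) = 6.4813
First term = 0.071 * 13.871 * 6.4813 = 6.3829
Second term = 0.0018 * 2668.616 = 4.8035
m = 11.186 kg/s

11.186 kg/s


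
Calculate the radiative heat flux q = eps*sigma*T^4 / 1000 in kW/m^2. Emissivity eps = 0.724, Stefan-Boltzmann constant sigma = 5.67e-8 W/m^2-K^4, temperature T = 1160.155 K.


T^4 = 1.8116e+12
q = 0.724 * 5.67e-8 * 1.8116e+12 / 1000 = 74.368 kW/m^2

74.368 kW/m^2


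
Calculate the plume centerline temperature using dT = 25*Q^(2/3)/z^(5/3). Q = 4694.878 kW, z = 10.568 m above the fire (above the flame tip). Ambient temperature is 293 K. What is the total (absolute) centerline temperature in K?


Q^(2/3) = 280.38
z^(5/3) = 50.893
dT = 25 * 280.38 / 50.893 = 137.73 K
T = 293 + 137.73 = 430.73 K

430.73 K


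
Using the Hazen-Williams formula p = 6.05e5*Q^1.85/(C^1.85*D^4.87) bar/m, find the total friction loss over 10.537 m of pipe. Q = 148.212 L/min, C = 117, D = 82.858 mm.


Q^1.85 = 10378
C^1.85 = 6701.1
D^4.87 = 2.1993e+09
p/m = 0.00042605 bar/m
p_total = 0.00042605 * 10.537 = 0.0044893 bar

0.0044893 bar


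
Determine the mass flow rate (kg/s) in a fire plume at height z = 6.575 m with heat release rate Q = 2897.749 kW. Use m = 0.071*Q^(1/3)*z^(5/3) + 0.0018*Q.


Q^(1/3) = 14.257
z^(5/3) = 23.076
First term = 0.071 * 14.257 * 23.076 = 23.358
Second term = 0.0018 * 2897.749 = 5.2159
m = 28.574 kg/s

28.574 kg/s


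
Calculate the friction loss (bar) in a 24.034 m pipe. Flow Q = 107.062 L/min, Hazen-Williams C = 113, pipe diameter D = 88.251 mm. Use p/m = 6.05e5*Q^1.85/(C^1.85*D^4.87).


Q^1.85 = 5686.2
C^1.85 = 6283.4
D^4.87 = 2.9899e+09
p/m = 0.00018312 bar/m
p_total = 0.00018312 * 24.034 = 0.0044011 bar

0.0044011 bar


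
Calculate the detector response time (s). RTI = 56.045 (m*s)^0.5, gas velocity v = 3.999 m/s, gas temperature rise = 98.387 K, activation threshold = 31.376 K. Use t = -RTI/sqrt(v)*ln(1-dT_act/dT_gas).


dT_act/dT_gas = 0.31890
ln(1 - 0.31890) = -0.38405
t = -56.045 / sqrt(3.999) * -0.38405 = 10.763 s

10.763 s


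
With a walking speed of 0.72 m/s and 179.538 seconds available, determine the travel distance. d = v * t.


d = 0.72 * 179.538 = 129.27 m

129.27 m


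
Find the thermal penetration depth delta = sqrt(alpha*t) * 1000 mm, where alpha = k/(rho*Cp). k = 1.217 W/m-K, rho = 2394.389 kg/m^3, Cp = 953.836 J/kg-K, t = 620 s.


alpha = 1.217 / (2394.389 * 953.836) = 5.3287e-07 m^2/s
alpha * t = 0.00033038
delta = sqrt(0.00033038) * 1000 = 18.176 mm

18.176 mm


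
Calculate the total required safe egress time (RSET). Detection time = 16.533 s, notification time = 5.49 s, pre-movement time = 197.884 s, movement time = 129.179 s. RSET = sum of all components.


Total = 16.533 + 5.49 + 197.884 + 129.179 = 349.086 s

349.086 s


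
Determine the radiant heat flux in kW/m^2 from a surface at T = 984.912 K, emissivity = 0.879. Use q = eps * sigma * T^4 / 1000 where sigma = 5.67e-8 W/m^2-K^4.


T^4 = 9.4100e+11
q = 0.879 * 5.67e-8 * 9.4100e+11 / 1000 = 46.899 kW/m^2

46.899 kW/m^2


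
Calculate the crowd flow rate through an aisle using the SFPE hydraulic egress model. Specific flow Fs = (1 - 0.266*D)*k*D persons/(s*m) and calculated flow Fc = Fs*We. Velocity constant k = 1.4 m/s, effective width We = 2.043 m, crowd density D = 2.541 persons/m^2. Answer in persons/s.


1 - 0.266*D = 1 - 0.266*2.541 = 0.32409
Fs = 0.32409 * 1.4 * 2.541 = 1.1529 persons/(s*m)
Fc = 1.1529 * 2.043 = 2.3554 persons/s

2.3554 persons/s


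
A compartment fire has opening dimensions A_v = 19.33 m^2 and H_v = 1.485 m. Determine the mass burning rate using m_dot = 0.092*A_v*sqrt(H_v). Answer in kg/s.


sqrt(H_v) = 1.2186
m_dot = 0.092 * 19.33 * 1.2186 = 2.1671 kg/s

2.1671 kg/s


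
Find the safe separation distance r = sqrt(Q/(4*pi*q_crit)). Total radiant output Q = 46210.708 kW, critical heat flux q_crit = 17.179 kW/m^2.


4*pi*q_crit = 215.88
Q/(4*pi*q_crit) = 214.06
r = sqrt(214.06) = 14.631 m

14.631 m


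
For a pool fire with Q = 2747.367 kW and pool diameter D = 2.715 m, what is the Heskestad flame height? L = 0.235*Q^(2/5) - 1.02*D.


Q^(2/5) = 23.745
0.235 * Q^(2/5) = 5.5800
1.02 * D = 2.7693
L = 2.8107 m

2.8107 m


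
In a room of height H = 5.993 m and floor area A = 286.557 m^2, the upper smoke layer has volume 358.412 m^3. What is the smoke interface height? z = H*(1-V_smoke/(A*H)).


V/(A*H) = 0.20870
1 - 0.20870 = 0.79130
z = 5.993 * 0.79130 = 4.7422 m

4.7422 m


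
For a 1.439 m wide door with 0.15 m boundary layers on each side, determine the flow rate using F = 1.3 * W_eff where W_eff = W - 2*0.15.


W_eff = 1.439 - 0.30 = 1.139 m
F = 1.3 * 1.139 = 1.4807 persons/s

1.4807 persons/s


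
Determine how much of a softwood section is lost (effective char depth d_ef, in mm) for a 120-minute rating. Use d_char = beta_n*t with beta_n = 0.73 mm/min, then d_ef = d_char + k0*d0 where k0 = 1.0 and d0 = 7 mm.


d_char = 0.73 * 120 = 87.6 mm
d_ef = 87.6 + 1.0*7 = 94.6 mm

94.6 mm


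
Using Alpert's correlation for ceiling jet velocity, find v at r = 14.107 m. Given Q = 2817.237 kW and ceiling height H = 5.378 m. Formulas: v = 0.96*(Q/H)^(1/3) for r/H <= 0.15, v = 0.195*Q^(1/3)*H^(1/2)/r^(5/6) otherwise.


r/H = 14.107 / 5.378 = 2.6231
r/H > 0.15, so v = 0.195*Q^(1/3)*H^(1/2)/r^(5/6)
Q^(1/3) = 14.123
H^(1/2) = 2.3191
r^(5/6) = 9.0753
v = 0.195 * 14.123 * 2.3191 / 9.0753 = 0.70376 m/s

0.70376 m/s


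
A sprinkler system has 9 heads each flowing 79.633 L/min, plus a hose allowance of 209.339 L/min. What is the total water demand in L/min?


Sprinkler demand = 9 * 79.633 = 716.697 L/min
Total = 716.697 + 209.339 = 926.036 L/min

926.036 L/min


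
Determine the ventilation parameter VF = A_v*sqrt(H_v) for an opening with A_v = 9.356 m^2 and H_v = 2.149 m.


sqrt(H_v) = 1.4659
VF = 9.356 * 1.4659 = 13.715 m^(5/2)

13.715 m^(5/2)


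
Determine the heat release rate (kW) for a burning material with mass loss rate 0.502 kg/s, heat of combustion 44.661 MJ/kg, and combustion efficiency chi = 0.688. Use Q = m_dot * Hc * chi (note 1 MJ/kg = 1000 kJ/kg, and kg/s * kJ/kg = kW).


Hc = 44.661 MJ/kg = 44.661 * 1000 kJ/kg = 44661 kJ/kg
Q = 0.502 kg/s * 44661 kJ/kg * 0.688 = 15425 kW

15425 kW


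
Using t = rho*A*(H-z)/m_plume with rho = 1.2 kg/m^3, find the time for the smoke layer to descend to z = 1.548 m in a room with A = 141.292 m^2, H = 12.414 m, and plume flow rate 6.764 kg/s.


H - z = 10.866 m
t = 1.2 * 141.292 * 10.866 / 6.764 = 272.37 s

272.37 s


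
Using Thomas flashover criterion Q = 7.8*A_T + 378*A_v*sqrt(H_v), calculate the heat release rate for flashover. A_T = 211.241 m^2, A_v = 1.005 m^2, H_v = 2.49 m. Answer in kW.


7.8*A_T = 1647.7
sqrt(H_v) = 1.5780
378*A_v*sqrt(H_v) = 599.46
Q = 1647.7 + 599.46 = 2247.1 kW

2247.1 kW


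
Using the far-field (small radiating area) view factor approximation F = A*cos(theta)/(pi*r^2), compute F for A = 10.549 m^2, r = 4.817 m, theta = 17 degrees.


cos(17 deg) = 0.95630
pi*r^2 = 72.896
F = 10.549 * 0.95630 / 72.896 = 0.13839

0.13839


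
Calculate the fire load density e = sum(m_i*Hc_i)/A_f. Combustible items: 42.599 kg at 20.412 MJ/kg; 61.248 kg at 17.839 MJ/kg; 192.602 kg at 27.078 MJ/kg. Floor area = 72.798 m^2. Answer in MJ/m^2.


Total energy = 42.599*20.412 + 61.248*17.839 + 192.602*27.078
= 869.5308 + 1092.603 + 5215.277
= 7177.411 MJ
e = 7177.411 / 72.798 = 98.594 MJ/m^2

98.594 MJ/m^2


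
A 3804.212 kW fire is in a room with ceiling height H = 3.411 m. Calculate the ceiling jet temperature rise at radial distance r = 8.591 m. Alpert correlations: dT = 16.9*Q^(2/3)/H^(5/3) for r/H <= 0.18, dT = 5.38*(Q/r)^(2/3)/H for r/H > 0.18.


r/H = 8.591 / 3.411 = 2.5186
r/H > 0.18, so dT = 5.38*(Q/r)^(2/3)/H
Q/r = 442.81
(Q/r)^(2/3) = 58.096
dT = 5.38 * 58.096 / 3.411 = 91.632 K

91.632 K


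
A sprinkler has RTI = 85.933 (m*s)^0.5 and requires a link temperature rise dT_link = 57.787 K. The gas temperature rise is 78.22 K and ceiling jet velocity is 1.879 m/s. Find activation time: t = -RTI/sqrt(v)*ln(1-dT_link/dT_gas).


dT_link/dT_gas = 0.73878
ln(1 - 0.73878) = -1.3424
t = -85.933 / sqrt(1.879) * -1.3424 = 84.153 s

84.153 s


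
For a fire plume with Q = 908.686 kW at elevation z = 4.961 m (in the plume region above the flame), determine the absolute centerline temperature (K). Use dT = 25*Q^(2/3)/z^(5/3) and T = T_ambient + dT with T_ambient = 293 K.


Q^(2/3) = 93.816
z^(5/3) = 14.431
dT = 25 * 93.816 / 14.431 = 162.53 K
T = 293 + 162.53 = 455.53 K

455.53 K


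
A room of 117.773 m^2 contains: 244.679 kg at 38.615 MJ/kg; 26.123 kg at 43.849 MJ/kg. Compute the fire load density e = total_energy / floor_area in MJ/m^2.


Total energy = 244.679*38.615 + 26.123*43.849
= 9448.280 + 1145.467
= 10593.75 MJ
e = 10593.75 / 117.773 = 89.951 MJ/m^2

89.951 MJ/m^2


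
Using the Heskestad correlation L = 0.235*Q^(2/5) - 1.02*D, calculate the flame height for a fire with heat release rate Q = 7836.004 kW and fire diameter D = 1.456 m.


Q^(2/5) = 36.111
0.235 * Q^(2/5) = 8.4861
1.02 * D = 1.4851
L = 7.0009 m

7.0009 m


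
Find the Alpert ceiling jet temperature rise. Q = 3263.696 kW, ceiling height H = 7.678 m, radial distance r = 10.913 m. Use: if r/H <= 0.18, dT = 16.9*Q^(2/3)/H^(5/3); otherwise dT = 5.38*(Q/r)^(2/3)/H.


r/H = 10.913 / 7.678 = 1.4213
r/H > 0.18, so dT = 5.38*(Q/r)^(2/3)/H
Q/r = 299.06
(Q/r)^(2/3) = 44.721
dT = 5.38 * 44.721 / 7.678 = 31.336 K

31.336 K


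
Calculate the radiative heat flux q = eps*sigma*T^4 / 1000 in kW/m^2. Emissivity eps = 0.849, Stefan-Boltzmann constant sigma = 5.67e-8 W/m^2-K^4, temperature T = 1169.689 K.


T^4 = 1.8719e+12
q = 0.849 * 5.67e-8 * 1.8719e+12 / 1000 = 90.110 kW/m^2

90.110 kW/m^2


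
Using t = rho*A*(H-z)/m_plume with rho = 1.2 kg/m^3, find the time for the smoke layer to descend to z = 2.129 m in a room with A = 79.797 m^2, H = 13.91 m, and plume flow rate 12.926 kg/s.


H - z = 11.781 m
t = 1.2 * 79.797 * 11.781 / 12.926 = 87.274 s

87.274 s


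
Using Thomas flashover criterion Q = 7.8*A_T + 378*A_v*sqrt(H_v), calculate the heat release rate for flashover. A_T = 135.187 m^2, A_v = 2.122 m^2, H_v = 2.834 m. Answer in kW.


7.8*A_T = 1054.5
sqrt(H_v) = 1.6834
378*A_v*sqrt(H_v) = 1350.3
Q = 1054.5 + 1350.3 = 2404.8 kW

2404.8 kW


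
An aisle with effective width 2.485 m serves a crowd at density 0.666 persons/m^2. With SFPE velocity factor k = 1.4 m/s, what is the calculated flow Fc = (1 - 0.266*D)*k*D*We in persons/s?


1 - 0.266*D = 1 - 0.266*0.666 = 0.82284
Fs = 0.82284 * 1.4 * 0.666 = 0.76722 persons/(s*m)
Fc = 0.76722 * 2.485 = 1.9065 persons/s

1.9065 persons/s


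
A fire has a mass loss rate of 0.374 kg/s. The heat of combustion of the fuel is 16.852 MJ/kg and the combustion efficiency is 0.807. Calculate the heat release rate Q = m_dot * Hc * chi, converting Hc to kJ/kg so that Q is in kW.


Hc = 16.852 MJ/kg = 16.852 * 1000 kJ/kg = 16852 kJ/kg
Q = 0.374 kg/s * 16852 kJ/kg * 0.807 = 5086.2 kW

5086.2 kW


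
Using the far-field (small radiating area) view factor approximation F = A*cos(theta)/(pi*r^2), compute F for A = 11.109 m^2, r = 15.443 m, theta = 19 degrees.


cos(19 deg) = 0.94552
pi*r^2 = 749.23
F = 11.109 * 0.94552 / 749.23 = 0.014019

0.014019


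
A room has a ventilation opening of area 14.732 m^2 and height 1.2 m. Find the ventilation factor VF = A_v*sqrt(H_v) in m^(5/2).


sqrt(H_v) = 1.0954
VF = 14.732 * 1.0954 = 16.138 m^(5/2)

16.138 m^(5/2)
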